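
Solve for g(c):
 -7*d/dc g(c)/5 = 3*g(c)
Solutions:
 g(c) = C1*exp(-15*c/7)


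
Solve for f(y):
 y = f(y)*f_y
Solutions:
 f(y) = -sqrt(C1 + y^2)
 f(y) = sqrt(C1 + y^2)


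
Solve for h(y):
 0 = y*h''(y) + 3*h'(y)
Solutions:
 h(y) = C1 + C2/y^2


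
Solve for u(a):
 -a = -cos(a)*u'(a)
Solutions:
 u(a) = C1 + Integral(a/cos(a), a)


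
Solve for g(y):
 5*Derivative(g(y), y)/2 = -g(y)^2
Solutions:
 g(y) = 5/(C1 + 2*y)


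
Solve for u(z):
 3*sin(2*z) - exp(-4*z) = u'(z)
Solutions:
 u(z) = C1 - 3*cos(2*z)/2 + exp(-4*z)/4


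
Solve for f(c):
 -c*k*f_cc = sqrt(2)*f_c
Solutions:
 f(c) = C1 + c^(((re(k) - sqrt(2))*re(k) + im(k)^2)/(re(k)^2 + im(k)^2))*(C2*sin(sqrt(2)*log(c)*Abs(im(k))/(re(k)^2 + im(k)^2)) + C3*cos(sqrt(2)*log(c)*im(k)/(re(k)^2 + im(k)^2)))


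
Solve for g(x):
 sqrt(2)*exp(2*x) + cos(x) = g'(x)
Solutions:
 g(x) = C1 + sqrt(2)*exp(2*x)/2 + sin(x)


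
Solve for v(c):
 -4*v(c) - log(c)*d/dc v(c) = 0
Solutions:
 v(c) = C1*exp(-4*li(c))


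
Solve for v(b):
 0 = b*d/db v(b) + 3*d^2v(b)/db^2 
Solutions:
 v(b) = C1 + C2*erf(sqrt(6)*b/6)


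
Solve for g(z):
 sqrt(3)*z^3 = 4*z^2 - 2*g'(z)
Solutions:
 g(z) = C1 - sqrt(3)*z^4/8 + 2*z^3/3


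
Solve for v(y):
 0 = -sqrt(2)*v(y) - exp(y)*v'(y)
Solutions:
 v(y) = C1*exp(sqrt(2)*exp(-y))


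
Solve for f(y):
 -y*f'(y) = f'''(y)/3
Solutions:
 f(y) = C1 + Integral(C2*airyai(-3^(1/3)*y) + C3*airybi(-3^(1/3)*y), y)


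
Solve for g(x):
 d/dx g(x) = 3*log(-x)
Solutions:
 g(x) = C1 + 3*x*log(-x) - 3*x


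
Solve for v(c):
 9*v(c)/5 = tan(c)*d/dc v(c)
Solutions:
 v(c) = C1*sin(c)^(9/5)


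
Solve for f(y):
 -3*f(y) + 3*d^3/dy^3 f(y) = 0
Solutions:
 f(y) = C3*exp(y) + (C1*sin(sqrt(3)*y/2) + C2*cos(sqrt(3)*y/2))*exp(-y/2)


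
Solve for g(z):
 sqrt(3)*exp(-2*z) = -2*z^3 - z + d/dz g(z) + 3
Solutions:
 g(z) = C1 + z^4/2 + z^2/2 - 3*z - sqrt(3)*exp(-2*z)/2


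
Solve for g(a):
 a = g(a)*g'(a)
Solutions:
 g(a) = -sqrt(C1 + a^2)
 g(a) = sqrt(C1 + a^2)


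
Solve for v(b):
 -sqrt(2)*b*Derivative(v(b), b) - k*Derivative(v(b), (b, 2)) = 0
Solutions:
 v(b) = C1 + C2*sqrt(k)*erf(2^(3/4)*b*sqrt(1/k)/2)


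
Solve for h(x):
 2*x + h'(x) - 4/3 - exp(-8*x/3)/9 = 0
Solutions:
 h(x) = C1 - x^2 + 4*x/3 - exp(-8*x/3)/24


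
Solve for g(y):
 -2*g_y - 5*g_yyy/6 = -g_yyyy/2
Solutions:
 g(y) = C1 + C2*exp(y*(-(54*sqrt(854) + 1583)^(1/3) - 25/(54*sqrt(854) + 1583)^(1/3) + 10)/18)*sin(sqrt(3)*y*(-(54*sqrt(854) + 1583)^(1/3) + 25/(54*sqrt(854) + 1583)^(1/3))/18) + C3*exp(y*(-(54*sqrt(854) + 1583)^(1/3) - 25/(54*sqrt(854) + 1583)^(1/3) + 10)/18)*cos(sqrt(3)*y*(-(54*sqrt(854) + 1583)^(1/3) + 25/(54*sqrt(854) + 1583)^(1/3))/18) + C4*exp(y*(25/(54*sqrt(854) + 1583)^(1/3) + 5 + (54*sqrt(854) + 1583)^(1/3))/9)


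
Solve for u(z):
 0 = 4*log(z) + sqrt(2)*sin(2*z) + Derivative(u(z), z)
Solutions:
 u(z) = C1 - 4*z*log(z) + 4*z + sqrt(2)*cos(2*z)/2


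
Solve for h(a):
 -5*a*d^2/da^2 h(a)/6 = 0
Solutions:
 h(a) = C1 + C2*a


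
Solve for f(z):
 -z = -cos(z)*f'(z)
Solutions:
 f(z) = C1 + Integral(z/cos(z), z)


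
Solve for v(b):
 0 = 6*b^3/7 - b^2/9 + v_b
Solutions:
 v(b) = C1 - 3*b^4/14 + b^3/27


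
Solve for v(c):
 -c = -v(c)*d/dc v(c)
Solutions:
 v(c) = -sqrt(C1 + c^2)
 v(c) = sqrt(C1 + c^2)


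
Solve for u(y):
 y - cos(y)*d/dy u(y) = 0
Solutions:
 u(y) = C1 + Integral(y/cos(y), y)


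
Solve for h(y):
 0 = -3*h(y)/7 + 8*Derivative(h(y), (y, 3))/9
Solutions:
 h(y) = C3*exp(3*7^(2/3)*y/14) + (C1*sin(3*sqrt(3)*7^(2/3)*y/28) + C2*cos(3*sqrt(3)*7^(2/3)*y/28))*exp(-3*7^(2/3)*y/28)


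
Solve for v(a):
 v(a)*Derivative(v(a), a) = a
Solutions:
 v(a) = -sqrt(C1 + a^2)
 v(a) = sqrt(C1 + a^2)


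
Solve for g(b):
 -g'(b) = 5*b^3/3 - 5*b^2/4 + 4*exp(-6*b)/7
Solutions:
 g(b) = C1 - 5*b^4/12 + 5*b^3/12 + 2*exp(-6*b)/21


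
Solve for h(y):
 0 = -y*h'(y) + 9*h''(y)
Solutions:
 h(y) = C1 + C2*erfi(sqrt(2)*y/6)


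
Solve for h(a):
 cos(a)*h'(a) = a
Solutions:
 h(a) = C1 + Integral(a/cos(a), a)


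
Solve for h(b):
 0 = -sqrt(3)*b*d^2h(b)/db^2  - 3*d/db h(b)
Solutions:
 h(b) = C1 + C2*b^(1 - sqrt(3))


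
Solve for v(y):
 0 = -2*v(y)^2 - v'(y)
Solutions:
 v(y) = 1/(C1 + 2*y)


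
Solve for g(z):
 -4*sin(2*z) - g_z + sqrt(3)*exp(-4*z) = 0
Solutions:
 g(z) = C1 + 2*cos(2*z) - sqrt(3)*exp(-4*z)/4


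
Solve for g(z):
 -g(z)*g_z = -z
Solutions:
 g(z) = -sqrt(C1 + z^2)
 g(z) = sqrt(C1 + z^2)


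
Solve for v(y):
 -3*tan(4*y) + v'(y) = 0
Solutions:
 v(y) = C1 - 3*log(cos(4*y))/4


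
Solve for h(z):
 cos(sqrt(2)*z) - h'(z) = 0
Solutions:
 h(z) = C1 + sqrt(2)*sin(sqrt(2)*z)/2


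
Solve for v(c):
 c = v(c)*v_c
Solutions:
 v(c) = -sqrt(C1 + c^2)
 v(c) = sqrt(C1 + c^2)


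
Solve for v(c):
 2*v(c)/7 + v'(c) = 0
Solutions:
 v(c) = C1*exp(-2*c/7)


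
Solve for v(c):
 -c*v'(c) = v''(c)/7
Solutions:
 v(c) = C1 + C2*erf(sqrt(14)*c/2)


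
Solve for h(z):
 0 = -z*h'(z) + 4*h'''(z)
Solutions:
 h(z) = C1 + Integral(C2*airyai(2^(1/3)*z/2) + C3*airybi(2^(1/3)*z/2), z)


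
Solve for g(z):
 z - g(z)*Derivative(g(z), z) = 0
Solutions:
 g(z) = -sqrt(C1 + z^2)
 g(z) = sqrt(C1 + z^2)


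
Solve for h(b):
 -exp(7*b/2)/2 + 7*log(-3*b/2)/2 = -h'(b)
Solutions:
 h(b) = C1 - 7*b*log(-b)/2 + 7*b*(-log(3) + log(2) + 1)/2 + exp(7*b/2)/7


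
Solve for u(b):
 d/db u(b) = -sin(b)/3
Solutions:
 u(b) = C1 + cos(b)/3


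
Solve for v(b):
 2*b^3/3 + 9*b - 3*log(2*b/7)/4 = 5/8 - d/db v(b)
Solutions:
 v(b) = C1 - b^4/6 - 9*b^2/2 + 3*b*log(b)/4 - 3*b*log(7)/4 - b/8 + 3*b*log(2)/4


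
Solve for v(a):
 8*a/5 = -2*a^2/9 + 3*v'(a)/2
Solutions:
 v(a) = C1 + 4*a^3/81 + 8*a^2/15


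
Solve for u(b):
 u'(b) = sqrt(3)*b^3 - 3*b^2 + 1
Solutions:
 u(b) = C1 + sqrt(3)*b^4/4 - b^3 + b


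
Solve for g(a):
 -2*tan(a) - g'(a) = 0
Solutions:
 g(a) = C1 + 2*log(cos(a))


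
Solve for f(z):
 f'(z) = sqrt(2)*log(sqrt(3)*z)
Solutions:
 f(z) = C1 + sqrt(2)*z*log(z) - sqrt(2)*z + sqrt(2)*z*log(3)/2


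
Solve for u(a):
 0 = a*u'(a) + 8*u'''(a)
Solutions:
 u(a) = C1 + Integral(C2*airyai(-a/2) + C3*airybi(-a/2), a)


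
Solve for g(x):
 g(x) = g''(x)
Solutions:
 g(x) = C1*exp(-x) + C2*exp(x)


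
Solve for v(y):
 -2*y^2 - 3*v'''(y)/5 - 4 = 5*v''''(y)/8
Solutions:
 v(y) = C1 + C2*y + C3*y^2 + C4*exp(-24*y/25) - y^5/18 + 125*y^4/432 - 6005*y^3/2592


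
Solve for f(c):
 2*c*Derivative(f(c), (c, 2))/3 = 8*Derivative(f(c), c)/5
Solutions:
 f(c) = C1 + C2*c^(17/5)


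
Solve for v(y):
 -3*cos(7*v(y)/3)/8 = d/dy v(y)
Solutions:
 3*y/8 - 3*log(sin(7*v(y)/3) - 1)/14 + 3*log(sin(7*v(y)/3) + 1)/14 = C1


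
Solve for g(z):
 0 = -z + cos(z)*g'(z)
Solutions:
 g(z) = C1 + Integral(z/cos(z), z)


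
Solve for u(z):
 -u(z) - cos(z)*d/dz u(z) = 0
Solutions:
 u(z) = C1*sqrt(sin(z) - 1)/sqrt(sin(z) + 1)


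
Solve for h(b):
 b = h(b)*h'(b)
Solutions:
 h(b) = -sqrt(C1 + b^2)
 h(b) = sqrt(C1 + b^2)


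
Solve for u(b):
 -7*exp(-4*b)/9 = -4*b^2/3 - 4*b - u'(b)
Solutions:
 u(b) = C1 - 4*b^3/9 - 2*b^2 - 7*exp(-4*b)/36


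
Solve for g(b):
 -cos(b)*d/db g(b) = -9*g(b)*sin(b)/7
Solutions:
 g(b) = C1/cos(b)^(9/7)


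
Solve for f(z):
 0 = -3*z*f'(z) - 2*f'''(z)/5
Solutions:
 f(z) = C1 + Integral(C2*airyai(-15^(1/3)*2^(2/3)*z/2) + C3*airybi(-15^(1/3)*2^(2/3)*z/2), z)


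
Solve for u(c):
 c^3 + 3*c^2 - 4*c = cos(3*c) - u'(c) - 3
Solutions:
 u(c) = C1 - c^4/4 - c^3 + 2*c^2 - 3*c + sin(3*c)/3


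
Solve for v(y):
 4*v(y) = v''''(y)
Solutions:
 v(y) = C1*exp(-sqrt(2)*y) + C2*exp(sqrt(2)*y) + C3*sin(sqrt(2)*y) + C4*cos(sqrt(2)*y)


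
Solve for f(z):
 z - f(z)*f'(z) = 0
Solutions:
 f(z) = -sqrt(C1 + z^2)
 f(z) = sqrt(C1 + z^2)


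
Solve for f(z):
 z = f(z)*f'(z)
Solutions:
 f(z) = -sqrt(C1 + z^2)
 f(z) = sqrt(C1 + z^2)


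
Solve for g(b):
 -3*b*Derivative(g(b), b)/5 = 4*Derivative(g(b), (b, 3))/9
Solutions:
 g(b) = C1 + Integral(C2*airyai(-3*50^(1/3)*b/10) + C3*airybi(-3*50^(1/3)*b/10), b)


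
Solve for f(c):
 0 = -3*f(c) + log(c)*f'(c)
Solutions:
 f(c) = C1*exp(3*li(c))


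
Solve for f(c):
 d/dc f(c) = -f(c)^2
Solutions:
 f(c) = 1/(C1 + c)


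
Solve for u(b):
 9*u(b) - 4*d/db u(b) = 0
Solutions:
 u(b) = C1*exp(9*b/4)


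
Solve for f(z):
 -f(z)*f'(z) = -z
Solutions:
 f(z) = -sqrt(C1 + z^2)
 f(z) = sqrt(C1 + z^2)


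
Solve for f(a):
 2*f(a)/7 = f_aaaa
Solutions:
 f(a) = C1*exp(-2^(1/4)*7^(3/4)*a/7) + C2*exp(2^(1/4)*7^(3/4)*a/7) + C3*sin(2^(1/4)*7^(3/4)*a/7) + C4*cos(2^(1/4)*7^(3/4)*a/7)


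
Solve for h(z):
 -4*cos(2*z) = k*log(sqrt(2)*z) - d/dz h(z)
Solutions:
 h(z) = C1 + k*z*(log(z) - 1) + k*z*log(2)/2 + 2*sin(2*z)


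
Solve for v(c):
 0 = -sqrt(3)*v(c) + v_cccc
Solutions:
 v(c) = C1*exp(-3^(1/8)*c) + C2*exp(3^(1/8)*c) + C3*sin(3^(1/8)*c) + C4*cos(3^(1/8)*c)


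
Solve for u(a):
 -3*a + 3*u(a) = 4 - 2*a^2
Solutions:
 u(a) = -2*a^2/3 + a + 4/3


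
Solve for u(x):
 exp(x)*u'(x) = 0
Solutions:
 u(x) = C1


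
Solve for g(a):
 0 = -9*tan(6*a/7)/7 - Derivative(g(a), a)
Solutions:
 g(a) = C1 + 3*log(cos(6*a/7))/2


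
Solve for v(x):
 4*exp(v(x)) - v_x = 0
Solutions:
 v(x) = log(-1/(C1 + 4*x))


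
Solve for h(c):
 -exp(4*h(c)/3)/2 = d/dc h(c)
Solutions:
 h(c) = 3*log(-(1/(C1 + 2*c))^(1/4)) + 3*log(3)/4
 h(c) = 3*log(1/(C1 + 2*c))/4 + 3*log(3)/4
 h(c) = 3*log(-I*(1/(C1 + 2*c))^(1/4)) + 3*log(3)/4
 h(c) = 3*log(I*(1/(C1 + 2*c))^(1/4)) + 3*log(3)/4


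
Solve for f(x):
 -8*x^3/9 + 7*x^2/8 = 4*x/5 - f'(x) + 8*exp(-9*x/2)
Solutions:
 f(x) = C1 + 2*x^4/9 - 7*x^3/24 + 2*x^2/5 - 16*exp(-9*x/2)/9


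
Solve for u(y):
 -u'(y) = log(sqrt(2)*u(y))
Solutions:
 2*Integral(1/(2*log(_y) + log(2)), (_y, u(y))) = C1 - y


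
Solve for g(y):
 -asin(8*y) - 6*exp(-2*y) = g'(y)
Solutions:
 g(y) = C1 - y*asin(8*y) - sqrt(1 - 64*y^2)/8 + 3*exp(-2*y)


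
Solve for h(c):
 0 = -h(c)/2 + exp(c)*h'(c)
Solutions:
 h(c) = C1*exp(-exp(-c)/2)


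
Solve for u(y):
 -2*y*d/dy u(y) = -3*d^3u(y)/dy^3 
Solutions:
 u(y) = C1 + Integral(C2*airyai(2^(1/3)*3^(2/3)*y/3) + C3*airybi(2^(1/3)*3^(2/3)*y/3), y)


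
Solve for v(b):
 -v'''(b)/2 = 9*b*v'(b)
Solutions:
 v(b) = C1 + Integral(C2*airyai(-18^(1/3)*b) + C3*airybi(-18^(1/3)*b), b)


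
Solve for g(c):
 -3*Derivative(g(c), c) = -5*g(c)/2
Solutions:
 g(c) = C1*exp(5*c/6)


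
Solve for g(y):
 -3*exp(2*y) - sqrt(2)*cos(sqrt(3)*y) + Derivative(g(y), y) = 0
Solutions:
 g(y) = C1 + 3*exp(2*y)/2 + sqrt(6)*sin(sqrt(3)*y)/3


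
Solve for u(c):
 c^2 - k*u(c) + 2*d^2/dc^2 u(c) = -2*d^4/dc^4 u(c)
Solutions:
 u(c) = C1*exp(-sqrt(2)*c*sqrt(-sqrt(2*k + 1) - 1)/2) + C2*exp(sqrt(2)*c*sqrt(-sqrt(2*k + 1) - 1)/2) + C3*exp(-sqrt(2)*c*sqrt(sqrt(2*k + 1) - 1)/2) + C4*exp(sqrt(2)*c*sqrt(sqrt(2*k + 1) - 1)/2) + c^2/k + 4/k^2


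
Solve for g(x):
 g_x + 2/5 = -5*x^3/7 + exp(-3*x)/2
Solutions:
 g(x) = C1 - 5*x^4/28 - 2*x/5 - exp(-3*x)/6


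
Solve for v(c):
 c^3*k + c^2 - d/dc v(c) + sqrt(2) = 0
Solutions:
 v(c) = C1 + c^4*k/4 + c^3/3 + sqrt(2)*c


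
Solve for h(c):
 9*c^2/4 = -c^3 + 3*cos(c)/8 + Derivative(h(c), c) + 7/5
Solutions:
 h(c) = C1 + c^4/4 + 3*c^3/4 - 7*c/5 - 3*sin(c)/8


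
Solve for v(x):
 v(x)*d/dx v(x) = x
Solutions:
 v(x) = -sqrt(C1 + x^2)
 v(x) = sqrt(C1 + x^2)


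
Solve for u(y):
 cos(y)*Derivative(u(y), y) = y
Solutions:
 u(y) = C1 + Integral(y/cos(y), y)


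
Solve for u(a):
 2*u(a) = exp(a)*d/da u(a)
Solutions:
 u(a) = C1*exp(-2*exp(-a))


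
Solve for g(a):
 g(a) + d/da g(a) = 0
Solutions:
 g(a) = C1*exp(-a)


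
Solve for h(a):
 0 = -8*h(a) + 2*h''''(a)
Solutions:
 h(a) = C1*exp(-sqrt(2)*a) + C2*exp(sqrt(2)*a) + C3*sin(sqrt(2)*a) + C4*cos(sqrt(2)*a)


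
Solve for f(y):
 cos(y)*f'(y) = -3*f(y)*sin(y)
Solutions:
 f(y) = C1*cos(y)^3


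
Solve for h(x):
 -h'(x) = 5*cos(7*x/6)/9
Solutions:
 h(x) = C1 - 10*sin(7*x/6)/21


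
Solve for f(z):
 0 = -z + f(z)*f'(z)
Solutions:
 f(z) = -sqrt(C1 + z^2)
 f(z) = sqrt(C1 + z^2)


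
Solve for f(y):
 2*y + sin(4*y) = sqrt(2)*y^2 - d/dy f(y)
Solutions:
 f(y) = C1 + sqrt(2)*y^3/3 - y^2 + cos(4*y)/4


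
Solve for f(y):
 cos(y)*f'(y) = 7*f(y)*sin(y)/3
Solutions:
 f(y) = C1/cos(y)^(7/3)


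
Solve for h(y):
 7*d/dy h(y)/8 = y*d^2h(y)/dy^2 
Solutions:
 h(y) = C1 + C2*y^(15/8)


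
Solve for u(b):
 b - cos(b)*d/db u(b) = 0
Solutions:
 u(b) = C1 + Integral(b/cos(b), b)


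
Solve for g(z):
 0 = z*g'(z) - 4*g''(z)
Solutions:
 g(z) = C1 + C2*erfi(sqrt(2)*z/4)


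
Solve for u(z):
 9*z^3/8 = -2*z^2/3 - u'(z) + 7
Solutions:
 u(z) = C1 - 9*z^4/32 - 2*z^3/9 + 7*z


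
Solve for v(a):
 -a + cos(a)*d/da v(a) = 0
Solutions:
 v(a) = C1 + Integral(a/cos(a), a)


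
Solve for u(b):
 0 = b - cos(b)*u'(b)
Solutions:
 u(b) = C1 + Integral(b/cos(b), b)


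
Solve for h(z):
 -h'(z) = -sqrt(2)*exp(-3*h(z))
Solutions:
 h(z) = log(C1 + 3*sqrt(2)*z)/3
 h(z) = log((-3^(1/3) - 3^(5/6)*I)*(C1 + sqrt(2)*z)^(1/3)/2)
 h(z) = log((-3^(1/3) + 3^(5/6)*I)*(C1 + sqrt(2)*z)^(1/3)/2)


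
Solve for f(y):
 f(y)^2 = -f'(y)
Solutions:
 f(y) = 1/(C1 + y)


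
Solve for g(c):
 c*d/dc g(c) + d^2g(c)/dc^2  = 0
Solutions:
 g(c) = C1 + C2*erf(sqrt(2)*c/2)


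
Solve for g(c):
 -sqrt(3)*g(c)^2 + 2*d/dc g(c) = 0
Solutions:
 g(c) = -2/(C1 + sqrt(3)*c)


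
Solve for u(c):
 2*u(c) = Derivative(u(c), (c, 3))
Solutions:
 u(c) = C3*exp(2^(1/3)*c) + (C1*sin(2^(1/3)*sqrt(3)*c/2) + C2*cos(2^(1/3)*sqrt(3)*c/2))*exp(-2^(1/3)*c/2)


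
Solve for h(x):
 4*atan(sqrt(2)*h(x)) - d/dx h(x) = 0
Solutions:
 Integral(1/atan(sqrt(2)*_y), (_y, h(x))) = C1 + 4*x


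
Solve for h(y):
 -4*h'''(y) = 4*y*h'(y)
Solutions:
 h(y) = C1 + Integral(C2*airyai(-y) + C3*airybi(-y), y)


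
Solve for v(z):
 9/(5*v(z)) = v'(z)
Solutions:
 v(z) = -sqrt(C1 + 90*z)/5
 v(z) = sqrt(C1 + 90*z)/5


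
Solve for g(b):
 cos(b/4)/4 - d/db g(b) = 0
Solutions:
 g(b) = C1 + sin(b/4)


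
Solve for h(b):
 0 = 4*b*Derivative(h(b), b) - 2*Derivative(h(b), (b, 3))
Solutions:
 h(b) = C1 + Integral(C2*airyai(2^(1/3)*b) + C3*airybi(2^(1/3)*b), b)


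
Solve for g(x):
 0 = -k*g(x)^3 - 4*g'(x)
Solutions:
 g(x) = -sqrt(2)*sqrt(-1/(C1 - k*x))
 g(x) = sqrt(2)*sqrt(-1/(C1 - k*x))


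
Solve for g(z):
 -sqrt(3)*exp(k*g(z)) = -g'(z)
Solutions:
 g(z) = Piecewise((log(-1/(C1*k + sqrt(3)*k*z))/k, Ne(k, 0)), (nan, True))
 g(z) = Piecewise((C1 + sqrt(3)*z, Eq(k, 0)), (nan, True))


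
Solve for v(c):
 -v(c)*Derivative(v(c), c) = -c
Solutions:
 v(c) = -sqrt(C1 + c^2)
 v(c) = sqrt(C1 + c^2)


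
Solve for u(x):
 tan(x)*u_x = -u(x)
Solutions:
 u(x) = C1/sin(x)


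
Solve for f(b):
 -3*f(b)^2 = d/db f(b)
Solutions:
 f(b) = 1/(C1 + 3*b)


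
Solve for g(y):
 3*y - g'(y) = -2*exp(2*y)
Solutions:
 g(y) = C1 + 3*y^2/2 + exp(2*y)


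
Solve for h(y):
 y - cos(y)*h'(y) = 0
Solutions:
 h(y) = C1 + Integral(y/cos(y), y)


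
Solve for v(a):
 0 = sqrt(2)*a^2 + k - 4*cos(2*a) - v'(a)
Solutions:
 v(a) = C1 + sqrt(2)*a^3/3 + a*k - 2*sin(2*a)


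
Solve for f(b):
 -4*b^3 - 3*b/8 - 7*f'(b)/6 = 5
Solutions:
 f(b) = C1 - 6*b^4/7 - 9*b^2/56 - 30*b/7


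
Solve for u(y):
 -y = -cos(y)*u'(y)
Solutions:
 u(y) = C1 + Integral(y/cos(y), y)


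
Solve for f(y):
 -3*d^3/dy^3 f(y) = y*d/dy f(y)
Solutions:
 f(y) = C1 + Integral(C2*airyai(-3^(2/3)*y/3) + C3*airybi(-3^(2/3)*y/3), y)


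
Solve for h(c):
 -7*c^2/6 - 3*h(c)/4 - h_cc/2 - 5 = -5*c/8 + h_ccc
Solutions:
 h(c) = C1*exp(c*(-2 + (9*sqrt(83) + 82)^(-1/3) + (9*sqrt(83) + 82)^(1/3))/12)*sin(sqrt(3)*c*(-(9*sqrt(83) + 82)^(1/3) + (9*sqrt(83) + 82)^(-1/3))/12) + C2*exp(c*(-2 + (9*sqrt(83) + 82)^(-1/3) + (9*sqrt(83) + 82)^(1/3))/12)*cos(sqrt(3)*c*(-(9*sqrt(83) + 82)^(1/3) + (9*sqrt(83) + 82)^(-1/3))/12) + C3*exp(-c*((9*sqrt(83) + 82)^(-1/3) + 1 + (9*sqrt(83) + 82)^(1/3))/6) - 14*c^2/9 + 5*c/6 - 124/27


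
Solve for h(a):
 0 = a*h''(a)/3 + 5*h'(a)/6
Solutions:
 h(a) = C1 + C2/a^(3/2)


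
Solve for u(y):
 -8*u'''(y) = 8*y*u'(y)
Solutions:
 u(y) = C1 + Integral(C2*airyai(-y) + C3*airybi(-y), y)


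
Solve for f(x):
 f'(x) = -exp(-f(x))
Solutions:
 f(x) = log(C1 - x)


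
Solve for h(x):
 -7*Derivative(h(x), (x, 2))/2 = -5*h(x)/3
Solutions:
 h(x) = C1*exp(-sqrt(210)*x/21) + C2*exp(sqrt(210)*x/21)


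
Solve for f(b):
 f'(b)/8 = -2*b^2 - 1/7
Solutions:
 f(b) = C1 - 16*b^3/3 - 8*b/7


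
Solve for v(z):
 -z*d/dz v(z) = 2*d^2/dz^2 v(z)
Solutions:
 v(z) = C1 + C2*erf(z/2)


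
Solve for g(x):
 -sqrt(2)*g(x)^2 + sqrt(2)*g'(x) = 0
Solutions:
 g(x) = -1/(C1 + x)


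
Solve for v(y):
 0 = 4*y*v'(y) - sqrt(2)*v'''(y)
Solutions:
 v(y) = C1 + Integral(C2*airyai(sqrt(2)*y) + C3*airybi(sqrt(2)*y), y)


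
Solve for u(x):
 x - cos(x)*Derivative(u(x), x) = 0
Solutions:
 u(x) = C1 + Integral(x/cos(x), x)


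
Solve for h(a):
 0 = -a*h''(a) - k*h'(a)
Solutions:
 h(a) = C1 + a^(1 - re(k))*(C2*sin(log(a)*Abs(im(k))) + C3*cos(log(a)*im(k)))


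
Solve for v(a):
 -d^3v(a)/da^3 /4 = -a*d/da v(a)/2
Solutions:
 v(a) = C1 + Integral(C2*airyai(2^(1/3)*a) + C3*airybi(2^(1/3)*a), a)


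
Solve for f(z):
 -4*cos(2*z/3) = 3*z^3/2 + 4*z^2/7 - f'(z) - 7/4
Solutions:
 f(z) = C1 + 3*z^4/8 + 4*z^3/21 - 7*z/4 + 6*sin(2*z/3)


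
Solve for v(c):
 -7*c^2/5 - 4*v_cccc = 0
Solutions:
 v(c) = C1 + C2*c + C3*c^2 + C4*c^3 - 7*c^6/7200


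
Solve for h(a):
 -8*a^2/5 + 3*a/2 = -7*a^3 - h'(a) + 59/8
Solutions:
 h(a) = C1 - 7*a^4/4 + 8*a^3/15 - 3*a^2/4 + 59*a/8


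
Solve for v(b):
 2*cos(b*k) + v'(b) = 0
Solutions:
 v(b) = C1 - 2*sin(b*k)/k


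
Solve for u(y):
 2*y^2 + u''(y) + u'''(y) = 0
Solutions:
 u(y) = C1 + C2*y + C3*exp(-y) - y^4/6 + 2*y^3/3 - 2*y^2


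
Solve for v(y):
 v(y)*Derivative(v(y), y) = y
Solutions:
 v(y) = -sqrt(C1 + y^2)
 v(y) = sqrt(C1 + y^2)


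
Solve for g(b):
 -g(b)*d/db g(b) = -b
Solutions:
 g(b) = -sqrt(C1 + b^2)
 g(b) = sqrt(C1 + b^2)


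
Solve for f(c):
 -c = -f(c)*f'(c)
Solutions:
 f(c) = -sqrt(C1 + c^2)
 f(c) = sqrt(C1 + c^2)


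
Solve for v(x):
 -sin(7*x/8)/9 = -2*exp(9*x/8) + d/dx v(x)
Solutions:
 v(x) = C1 + 16*exp(9*x/8)/9 + 8*cos(7*x/8)/63


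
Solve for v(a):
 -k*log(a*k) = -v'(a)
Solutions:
 v(a) = C1 + a*k*log(a*k) - a*k


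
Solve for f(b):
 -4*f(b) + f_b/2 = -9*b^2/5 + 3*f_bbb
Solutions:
 f(b) = C1*exp(b*((sqrt(5182)/4 + 18)^(-1/3) + 2*(sqrt(5182)/4 + 18)^(1/3))/12)*sin(sqrt(3)*b*(-2*(sqrt(5182)/4 + 18)^(1/3) + (sqrt(5182)/4 + 18)^(-1/3))/12) + C2*exp(b*((sqrt(5182)/4 + 18)^(-1/3) + 2*(sqrt(5182)/4 + 18)^(1/3))/12)*cos(sqrt(3)*b*(-2*(sqrt(5182)/4 + 18)^(1/3) + (sqrt(5182)/4 + 18)^(-1/3))/12) + C3*exp(-b*((sqrt(5182)/4 + 18)^(-1/3) + 2*(sqrt(5182)/4 + 18)^(1/3))/6) + 9*b^2/20 + 9*b/80 + 9/640


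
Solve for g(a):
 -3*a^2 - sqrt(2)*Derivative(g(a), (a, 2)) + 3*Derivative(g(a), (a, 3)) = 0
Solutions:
 g(a) = C1 + C2*a + C3*exp(sqrt(2)*a/3) - sqrt(2)*a^4/8 - 3*a^3/2 - 27*sqrt(2)*a^2/4


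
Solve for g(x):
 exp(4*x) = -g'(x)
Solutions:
 g(x) = C1 - exp(4*x)/4


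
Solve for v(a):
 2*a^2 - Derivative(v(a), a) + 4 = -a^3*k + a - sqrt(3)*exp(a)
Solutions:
 v(a) = C1 + a^4*k/4 + 2*a^3/3 - a^2/2 + 4*a + sqrt(3)*exp(a)


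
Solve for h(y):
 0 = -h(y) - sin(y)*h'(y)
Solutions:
 h(y) = C1*sqrt(cos(y) + 1)/sqrt(cos(y) - 1)


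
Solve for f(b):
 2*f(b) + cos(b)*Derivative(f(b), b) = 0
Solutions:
 f(b) = C1*(sin(b) - 1)/(sin(b) + 1)


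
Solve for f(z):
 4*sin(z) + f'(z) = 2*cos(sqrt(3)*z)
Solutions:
 f(z) = C1 + 2*sqrt(3)*sin(sqrt(3)*z)/3 + 4*cos(z)


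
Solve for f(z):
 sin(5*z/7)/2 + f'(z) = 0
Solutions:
 f(z) = C1 + 7*cos(5*z/7)/10


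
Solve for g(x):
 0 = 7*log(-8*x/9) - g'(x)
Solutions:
 g(x) = C1 + 7*x*log(-x) + 7*x*(-2*log(3) - 1 + 3*log(2))


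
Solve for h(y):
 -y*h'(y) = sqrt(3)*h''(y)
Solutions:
 h(y) = C1 + C2*erf(sqrt(2)*3^(3/4)*y/6)


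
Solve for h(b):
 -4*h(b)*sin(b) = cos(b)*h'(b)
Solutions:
 h(b) = C1*cos(b)^4


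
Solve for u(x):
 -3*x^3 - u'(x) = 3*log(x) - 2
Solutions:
 u(x) = C1 - 3*x^4/4 - 3*x*log(x) + 5*x


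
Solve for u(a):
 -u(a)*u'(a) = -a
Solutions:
 u(a) = -sqrt(C1 + a^2)
 u(a) = sqrt(C1 + a^2)


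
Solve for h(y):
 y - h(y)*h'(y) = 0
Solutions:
 h(y) = -sqrt(C1 + y^2)
 h(y) = sqrt(C1 + y^2)


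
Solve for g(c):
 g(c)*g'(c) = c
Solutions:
 g(c) = -sqrt(C1 + c^2)
 g(c) = sqrt(C1 + c^2)


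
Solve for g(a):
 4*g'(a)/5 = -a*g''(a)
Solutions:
 g(a) = C1 + C2*a^(1/5)


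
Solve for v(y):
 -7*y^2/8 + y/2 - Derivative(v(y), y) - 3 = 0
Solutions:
 v(y) = C1 - 7*y^3/24 + y^2/4 - 3*y


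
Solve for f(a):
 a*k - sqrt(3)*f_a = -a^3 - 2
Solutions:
 f(a) = C1 + sqrt(3)*a^4/12 + sqrt(3)*a^2*k/6 + 2*sqrt(3)*a/3


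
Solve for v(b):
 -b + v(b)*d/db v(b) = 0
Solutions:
 v(b) = -sqrt(C1 + b^2)
 v(b) = sqrt(C1 + b^2)


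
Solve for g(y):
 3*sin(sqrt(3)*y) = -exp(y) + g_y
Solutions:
 g(y) = C1 + exp(y) - sqrt(3)*cos(sqrt(3)*y)


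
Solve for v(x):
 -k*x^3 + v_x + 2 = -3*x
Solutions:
 v(x) = C1 + k*x^4/4 - 3*x^2/2 - 2*x


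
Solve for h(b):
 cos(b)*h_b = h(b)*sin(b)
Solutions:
 h(b) = C1/cos(b)


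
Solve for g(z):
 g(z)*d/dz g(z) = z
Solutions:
 g(z) = -sqrt(C1 + z^2)
 g(z) = sqrt(C1 + z^2)


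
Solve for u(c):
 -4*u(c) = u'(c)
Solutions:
 u(c) = C1*exp(-4*c)


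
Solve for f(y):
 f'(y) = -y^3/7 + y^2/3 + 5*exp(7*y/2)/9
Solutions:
 f(y) = C1 - y^4/28 + y^3/9 + 10*exp(7*y/2)/63


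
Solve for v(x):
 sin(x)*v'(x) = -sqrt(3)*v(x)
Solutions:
 v(x) = C1*(cos(x) + 1)^(sqrt(3)/2)/(cos(x) - 1)^(sqrt(3)/2)


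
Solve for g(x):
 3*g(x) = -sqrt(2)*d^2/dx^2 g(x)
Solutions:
 g(x) = C1*sin(2^(3/4)*sqrt(3)*x/2) + C2*cos(2^(3/4)*sqrt(3)*x/2)


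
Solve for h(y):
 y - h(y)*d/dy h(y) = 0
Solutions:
 h(y) = -sqrt(C1 + y^2)
 h(y) = sqrt(C1 + y^2)


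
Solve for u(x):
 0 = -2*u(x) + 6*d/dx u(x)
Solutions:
 u(x) = C1*exp(x/3)


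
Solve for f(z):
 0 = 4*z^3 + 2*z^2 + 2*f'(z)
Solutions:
 f(z) = C1 - z^4/2 - z^3/3


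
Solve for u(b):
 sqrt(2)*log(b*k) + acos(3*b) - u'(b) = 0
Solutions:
 u(b) = C1 + sqrt(2)*b*(log(b*k) - 1) + b*acos(3*b) - sqrt(1 - 9*b^2)/3


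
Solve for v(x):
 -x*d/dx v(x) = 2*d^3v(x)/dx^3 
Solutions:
 v(x) = C1 + Integral(C2*airyai(-2^(2/3)*x/2) + C3*airybi(-2^(2/3)*x/2), x)


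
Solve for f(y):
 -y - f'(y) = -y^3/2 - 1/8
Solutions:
 f(y) = C1 + y^4/8 - y^2/2 + y/8


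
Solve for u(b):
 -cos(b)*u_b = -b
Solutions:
 u(b) = C1 + Integral(b/cos(b), b)


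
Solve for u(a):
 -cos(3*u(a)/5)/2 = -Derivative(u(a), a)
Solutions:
 -a/2 - 5*log(sin(3*u(a)/5) - 1)/6 + 5*log(sin(3*u(a)/5) + 1)/6 = C1


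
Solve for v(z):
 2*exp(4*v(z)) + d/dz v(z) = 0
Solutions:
 v(z) = log(-I*(1/(C1 + 8*z))^(1/4))
 v(z) = log(I*(1/(C1 + 8*z))^(1/4))
 v(z) = log(-(1/(C1 + 8*z))^(1/4))
 v(z) = log(1/(C1 + 8*z))/4


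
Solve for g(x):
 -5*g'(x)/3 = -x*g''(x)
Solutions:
 g(x) = C1 + C2*x^(8/3)


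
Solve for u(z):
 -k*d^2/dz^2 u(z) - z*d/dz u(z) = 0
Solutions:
 u(z) = C1 + C2*sqrt(k)*erf(sqrt(2)*z*sqrt(1/k)/2)


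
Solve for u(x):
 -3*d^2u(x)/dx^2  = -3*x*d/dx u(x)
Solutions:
 u(x) = C1 + C2*erfi(sqrt(2)*x/2)


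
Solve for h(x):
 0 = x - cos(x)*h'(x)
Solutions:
 h(x) = C1 + Integral(x/cos(x), x)


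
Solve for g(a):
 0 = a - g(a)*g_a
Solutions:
 g(a) = -sqrt(C1 + a^2)
 g(a) = sqrt(C1 + a^2)


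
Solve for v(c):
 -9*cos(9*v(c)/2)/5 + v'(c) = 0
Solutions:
 -9*c/5 - log(sin(9*v(c)/2) - 1)/9 + log(sin(9*v(c)/2) + 1)/9 = C1


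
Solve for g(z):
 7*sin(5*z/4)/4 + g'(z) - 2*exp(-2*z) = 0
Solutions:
 g(z) = C1 + 7*cos(5*z/4)/5 - exp(-2*z)


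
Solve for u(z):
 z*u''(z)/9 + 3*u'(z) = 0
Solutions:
 u(z) = C1 + C2/z^26


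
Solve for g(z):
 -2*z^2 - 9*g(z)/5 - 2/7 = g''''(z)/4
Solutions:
 g(z) = -10*z^2/9 + (C1*sin(sqrt(3)*5^(3/4)*z/5) + C2*cos(sqrt(3)*5^(3/4)*z/5))*exp(-sqrt(3)*5^(3/4)*z/5) + (C3*sin(sqrt(3)*5^(3/4)*z/5) + C4*cos(sqrt(3)*5^(3/4)*z/5))*exp(sqrt(3)*5^(3/4)*z/5) - 10/63


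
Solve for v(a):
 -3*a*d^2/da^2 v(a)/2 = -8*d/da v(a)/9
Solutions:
 v(a) = C1 + C2*a^(43/27)


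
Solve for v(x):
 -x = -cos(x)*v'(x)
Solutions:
 v(x) = C1 + Integral(x/cos(x), x)


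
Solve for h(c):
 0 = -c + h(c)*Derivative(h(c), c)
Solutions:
 h(c) = -sqrt(C1 + c^2)
 h(c) = sqrt(C1 + c^2)


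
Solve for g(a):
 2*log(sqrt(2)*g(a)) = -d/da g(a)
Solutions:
 Integral(1/(2*log(_y) + log(2)), (_y, g(a))) = C1 - a


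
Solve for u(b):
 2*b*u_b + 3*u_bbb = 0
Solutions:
 u(b) = C1 + Integral(C2*airyai(-2^(1/3)*3^(2/3)*b/3) + C3*airybi(-2^(1/3)*3^(2/3)*b/3), b)


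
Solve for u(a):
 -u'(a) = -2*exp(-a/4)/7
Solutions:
 u(a) = C1 - 8*exp(-a/4)/7


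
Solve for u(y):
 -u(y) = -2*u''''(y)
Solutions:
 u(y) = C1*exp(-2^(3/4)*y/2) + C2*exp(2^(3/4)*y/2) + C3*sin(2^(3/4)*y/2) + C4*cos(2^(3/4)*y/2)


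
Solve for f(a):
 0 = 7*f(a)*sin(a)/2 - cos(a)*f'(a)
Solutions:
 f(a) = C1/cos(a)^(7/2)


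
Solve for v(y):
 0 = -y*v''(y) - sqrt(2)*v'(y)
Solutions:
 v(y) = C1 + C2*y^(1 - sqrt(2))


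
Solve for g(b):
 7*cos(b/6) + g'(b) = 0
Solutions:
 g(b) = C1 - 42*sin(b/6)


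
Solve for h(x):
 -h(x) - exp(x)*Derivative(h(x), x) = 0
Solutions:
 h(x) = C1*exp(exp(-x))


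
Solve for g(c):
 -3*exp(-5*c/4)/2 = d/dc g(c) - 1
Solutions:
 g(c) = C1 + c + 6*exp(-5*c/4)/5


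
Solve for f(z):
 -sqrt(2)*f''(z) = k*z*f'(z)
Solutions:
 f(z) = Piecewise((-2^(3/4)*sqrt(pi)*C1*erf(2^(1/4)*sqrt(k)*z/2)/(2*sqrt(k)) - C2, (k > 0) | (k < 0)), (-C1*z - C2, True))


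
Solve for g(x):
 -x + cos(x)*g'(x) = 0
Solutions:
 g(x) = C1 + Integral(x/cos(x), x)


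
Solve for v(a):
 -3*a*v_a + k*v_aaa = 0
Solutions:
 v(a) = C1 + Integral(C2*airyai(3^(1/3)*a*(1/k)^(1/3)) + C3*airybi(3^(1/3)*a*(1/k)^(1/3)), a)


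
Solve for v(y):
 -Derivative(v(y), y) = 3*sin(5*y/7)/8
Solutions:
 v(y) = C1 + 21*cos(5*y/7)/40


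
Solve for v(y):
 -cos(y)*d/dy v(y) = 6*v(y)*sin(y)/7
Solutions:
 v(y) = C1*cos(y)^(6/7)


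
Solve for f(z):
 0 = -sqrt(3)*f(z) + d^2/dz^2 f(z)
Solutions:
 f(z) = C1*exp(-3^(1/4)*z) + C2*exp(3^(1/4)*z)


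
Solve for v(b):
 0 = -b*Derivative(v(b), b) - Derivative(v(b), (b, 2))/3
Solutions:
 v(b) = C1 + C2*erf(sqrt(6)*b/2)


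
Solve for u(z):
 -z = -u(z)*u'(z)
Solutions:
 u(z) = -sqrt(C1 + z^2)
 u(z) = sqrt(C1 + z^2)


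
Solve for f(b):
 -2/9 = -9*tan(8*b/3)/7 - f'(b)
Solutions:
 f(b) = C1 + 2*b/9 + 27*log(cos(8*b/3))/56


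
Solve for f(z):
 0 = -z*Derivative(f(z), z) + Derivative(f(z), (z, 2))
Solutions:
 f(z) = C1 + C2*erfi(sqrt(2)*z/2)


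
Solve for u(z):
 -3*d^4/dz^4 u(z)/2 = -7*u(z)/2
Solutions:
 u(z) = C1*exp(-3^(3/4)*7^(1/4)*z/3) + C2*exp(3^(3/4)*7^(1/4)*z/3) + C3*sin(3^(3/4)*7^(1/4)*z/3) + C4*cos(3^(3/4)*7^(1/4)*z/3)


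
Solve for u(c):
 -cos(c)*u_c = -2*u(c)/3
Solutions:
 u(c) = C1*(sin(c) + 1)^(1/3)/(sin(c) - 1)^(1/3)


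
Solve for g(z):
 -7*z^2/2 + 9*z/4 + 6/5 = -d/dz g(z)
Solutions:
 g(z) = C1 + 7*z^3/6 - 9*z^2/8 - 6*z/5


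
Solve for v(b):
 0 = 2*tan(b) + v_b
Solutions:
 v(b) = C1 + 2*log(cos(b))


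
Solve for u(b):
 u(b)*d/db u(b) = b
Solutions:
 u(b) = -sqrt(C1 + b^2)
 u(b) = sqrt(C1 + b^2)


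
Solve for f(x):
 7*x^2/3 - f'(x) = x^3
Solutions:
 f(x) = C1 - x^4/4 + 7*x^3/9


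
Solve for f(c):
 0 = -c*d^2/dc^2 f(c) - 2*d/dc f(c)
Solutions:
 f(c) = C1 + C2/c


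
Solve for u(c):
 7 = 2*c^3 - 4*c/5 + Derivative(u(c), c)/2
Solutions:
 u(c) = C1 - c^4 + 4*c^2/5 + 14*c


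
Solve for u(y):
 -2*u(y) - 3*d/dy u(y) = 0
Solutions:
 u(y) = C1*exp(-2*y/3)


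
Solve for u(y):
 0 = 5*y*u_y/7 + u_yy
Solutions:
 u(y) = C1 + C2*erf(sqrt(70)*y/14)


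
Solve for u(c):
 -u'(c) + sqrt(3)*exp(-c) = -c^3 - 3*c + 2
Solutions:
 u(c) = C1 + c^4/4 + 3*c^2/2 - 2*c - sqrt(3)*exp(-c)


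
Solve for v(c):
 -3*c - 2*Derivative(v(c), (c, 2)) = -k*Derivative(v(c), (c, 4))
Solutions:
 v(c) = C1 + C2*c + C3*exp(-sqrt(2)*c*sqrt(1/k)) + C4*exp(sqrt(2)*c*sqrt(1/k)) - c^3/4


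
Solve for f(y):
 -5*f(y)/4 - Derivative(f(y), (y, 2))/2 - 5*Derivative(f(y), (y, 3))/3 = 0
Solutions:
 f(y) = C1*exp(y*(-2 + (5*sqrt(5655) + 376)^(-1/3) + (5*sqrt(5655) + 376)^(1/3))/20)*sin(sqrt(3)*y*(-(5*sqrt(5655) + 376)^(1/3) + (5*sqrt(5655) + 376)^(-1/3))/20) + C2*exp(y*(-2 + (5*sqrt(5655) + 376)^(-1/3) + (5*sqrt(5655) + 376)^(1/3))/20)*cos(sqrt(3)*y*(-(5*sqrt(5655) + 376)^(1/3) + (5*sqrt(5655) + 376)^(-1/3))/20) + C3*exp(-y*((5*sqrt(5655) + 376)^(-1/3) + 1 + (5*sqrt(5655) + 376)^(1/3))/10)


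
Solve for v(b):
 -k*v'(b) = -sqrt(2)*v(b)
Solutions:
 v(b) = C1*exp(sqrt(2)*b/k)


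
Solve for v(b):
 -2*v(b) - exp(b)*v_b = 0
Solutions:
 v(b) = C1*exp(2*exp(-b))


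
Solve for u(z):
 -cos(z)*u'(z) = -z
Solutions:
 u(z) = C1 + Integral(z/cos(z), z)


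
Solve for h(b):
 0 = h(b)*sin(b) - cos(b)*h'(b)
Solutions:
 h(b) = C1/cos(b)


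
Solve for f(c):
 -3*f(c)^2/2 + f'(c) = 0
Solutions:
 f(c) = -2/(C1 + 3*c)


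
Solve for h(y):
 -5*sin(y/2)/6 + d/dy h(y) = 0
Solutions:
 h(y) = C1 - 5*cos(y/2)/3


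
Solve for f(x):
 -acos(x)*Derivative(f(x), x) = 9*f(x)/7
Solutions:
 f(x) = C1*exp(-9*Integral(1/acos(x), x)/7)


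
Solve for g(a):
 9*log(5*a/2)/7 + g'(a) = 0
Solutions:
 g(a) = C1 - 9*a*log(a)/7 - 9*a*log(5)/7 + 9*a*log(2)/7 + 9*a/7


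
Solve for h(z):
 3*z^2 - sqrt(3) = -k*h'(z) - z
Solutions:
 h(z) = C1 - z^3/k - z^2/(2*k) + sqrt(3)*z/k


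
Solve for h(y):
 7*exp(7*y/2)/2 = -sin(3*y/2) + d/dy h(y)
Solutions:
 h(y) = C1 + exp(7*y/2) - 2*cos(3*y/2)/3


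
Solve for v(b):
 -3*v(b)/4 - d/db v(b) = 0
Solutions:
 v(b) = C1*exp(-3*b/4)


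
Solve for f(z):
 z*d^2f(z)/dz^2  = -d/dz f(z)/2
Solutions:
 f(z) = C1 + C2*sqrt(z)


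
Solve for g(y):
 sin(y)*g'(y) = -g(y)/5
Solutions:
 g(y) = C1*(cos(y) + 1)^(1/10)/(cos(y) - 1)^(1/10)


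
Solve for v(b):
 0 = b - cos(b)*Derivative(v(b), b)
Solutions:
 v(b) = C1 + Integral(b/cos(b), b)


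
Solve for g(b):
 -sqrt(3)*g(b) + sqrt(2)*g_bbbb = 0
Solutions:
 g(b) = C1*exp(-2^(7/8)*3^(1/8)*b/2) + C2*exp(2^(7/8)*3^(1/8)*b/2) + C3*sin(2^(7/8)*3^(1/8)*b/2) + C4*cos(2^(7/8)*3^(1/8)*b/2)


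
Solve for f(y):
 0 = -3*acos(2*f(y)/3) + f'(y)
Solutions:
 Integral(1/acos(2*_y/3), (_y, f(y))) = C1 + 3*y


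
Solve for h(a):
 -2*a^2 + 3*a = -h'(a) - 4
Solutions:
 h(a) = C1 + 2*a^3/3 - 3*a^2/2 - 4*a


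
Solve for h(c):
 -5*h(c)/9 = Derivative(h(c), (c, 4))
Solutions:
 h(c) = (C1*sin(5^(1/4)*sqrt(6)*c/6) + C2*cos(5^(1/4)*sqrt(6)*c/6))*exp(-5^(1/4)*sqrt(6)*c/6) + (C3*sin(5^(1/4)*sqrt(6)*c/6) + C4*cos(5^(1/4)*sqrt(6)*c/6))*exp(5^(1/4)*sqrt(6)*c/6)


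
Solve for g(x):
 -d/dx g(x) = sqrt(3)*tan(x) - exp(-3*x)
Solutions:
 g(x) = C1 - sqrt(3)*log(tan(x)^2 + 1)/2 - exp(-3*x)/3


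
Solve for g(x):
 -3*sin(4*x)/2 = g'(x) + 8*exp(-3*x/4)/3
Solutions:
 g(x) = C1 + 3*cos(4*x)/8 + 32*exp(-3*x/4)/9


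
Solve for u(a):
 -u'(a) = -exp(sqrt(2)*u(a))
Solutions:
 u(a) = sqrt(2)*(2*log(-1/(C1 + a)) - log(2))/4


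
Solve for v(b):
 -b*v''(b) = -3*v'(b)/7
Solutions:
 v(b) = C1 + C2*b^(10/7)


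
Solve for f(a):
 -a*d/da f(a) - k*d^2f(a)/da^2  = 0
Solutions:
 f(a) = C1 + C2*sqrt(k)*erf(sqrt(2)*a*sqrt(1/k)/2)


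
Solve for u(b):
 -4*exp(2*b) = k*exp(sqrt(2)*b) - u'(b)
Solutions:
 u(b) = C1 + sqrt(2)*k*exp(sqrt(2)*b)/2 + 2*exp(2*b)


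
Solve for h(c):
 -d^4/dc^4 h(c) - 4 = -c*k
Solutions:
 h(c) = C1 + C2*c + C3*c^2 + C4*c^3 + c^5*k/120 - c^4/6


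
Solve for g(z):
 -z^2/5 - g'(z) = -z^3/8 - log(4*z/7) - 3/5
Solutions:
 g(z) = C1 + z^4/32 - z^3/15 + z*log(z) + z*log(4/7) - 2*z/5


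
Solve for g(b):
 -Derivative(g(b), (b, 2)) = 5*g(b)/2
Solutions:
 g(b) = C1*sin(sqrt(10)*b/2) + C2*cos(sqrt(10)*b/2)


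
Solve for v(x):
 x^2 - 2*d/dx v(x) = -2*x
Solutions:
 v(x) = C1 + x^3/6 + x^2/2


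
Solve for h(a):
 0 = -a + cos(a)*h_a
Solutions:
 h(a) = C1 + Integral(a/cos(a), a)


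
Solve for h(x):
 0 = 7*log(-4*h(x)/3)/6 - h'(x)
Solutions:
 -6*Integral(1/(log(-_y) - log(3) + 2*log(2)), (_y, h(x)))/7 = C1 - x


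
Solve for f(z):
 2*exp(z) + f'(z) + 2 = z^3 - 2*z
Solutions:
 f(z) = C1 + z^4/4 - z^2 - 2*z - 2*exp(z)


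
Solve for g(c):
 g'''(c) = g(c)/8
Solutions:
 g(c) = C3*exp(c/2) + (C1*sin(sqrt(3)*c/4) + C2*cos(sqrt(3)*c/4))*exp(-c/4)


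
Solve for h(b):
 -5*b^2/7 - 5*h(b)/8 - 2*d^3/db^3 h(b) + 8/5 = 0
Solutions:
 h(b) = C3*exp(-2^(2/3)*5^(1/3)*b/4) - 8*b^2/7 + (C1*sin(2^(2/3)*sqrt(3)*5^(1/3)*b/8) + C2*cos(2^(2/3)*sqrt(3)*5^(1/3)*b/8))*exp(2^(2/3)*5^(1/3)*b/8) + 64/25


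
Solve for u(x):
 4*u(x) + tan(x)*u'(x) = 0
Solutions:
 u(x) = C1/sin(x)^4


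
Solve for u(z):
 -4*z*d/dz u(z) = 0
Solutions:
 u(z) = C1


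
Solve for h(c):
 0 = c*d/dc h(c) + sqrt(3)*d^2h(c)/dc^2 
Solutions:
 h(c) = C1 + C2*erf(sqrt(2)*3^(3/4)*c/6)


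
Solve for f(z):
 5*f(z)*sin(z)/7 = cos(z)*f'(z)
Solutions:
 f(z) = C1/cos(z)^(5/7)


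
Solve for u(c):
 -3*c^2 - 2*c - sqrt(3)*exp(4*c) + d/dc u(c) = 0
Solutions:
 u(c) = C1 + c^3 + c^2 + sqrt(3)*exp(4*c)/4


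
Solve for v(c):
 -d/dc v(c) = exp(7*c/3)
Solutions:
 v(c) = C1 - 3*exp(7*c/3)/7


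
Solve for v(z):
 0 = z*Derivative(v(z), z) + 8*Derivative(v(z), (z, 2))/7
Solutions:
 v(z) = C1 + C2*erf(sqrt(7)*z/4)


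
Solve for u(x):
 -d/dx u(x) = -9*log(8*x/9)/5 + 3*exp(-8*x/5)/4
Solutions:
 u(x) = C1 + 9*x*log(x)/5 + 9*x*(-2*log(3) - 1 + 3*log(2))/5 + 15*exp(-8*x/5)/32


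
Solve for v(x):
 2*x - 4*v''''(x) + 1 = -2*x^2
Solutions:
 v(x) = C1 + C2*x + C3*x^2 + C4*x^3 + x^6/720 + x^5/240 + x^4/96


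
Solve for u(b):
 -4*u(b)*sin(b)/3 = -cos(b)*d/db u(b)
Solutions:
 u(b) = C1/cos(b)^(4/3)


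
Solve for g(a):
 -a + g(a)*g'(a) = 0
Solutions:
 g(a) = -sqrt(C1 + a^2)
 g(a) = sqrt(C1 + a^2)


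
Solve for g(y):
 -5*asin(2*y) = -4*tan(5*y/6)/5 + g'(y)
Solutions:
 g(y) = C1 - 5*y*asin(2*y) - 5*sqrt(1 - 4*y^2)/2 - 24*log(cos(5*y/6))/25


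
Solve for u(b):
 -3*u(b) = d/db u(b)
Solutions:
 u(b) = C1*exp(-3*b)


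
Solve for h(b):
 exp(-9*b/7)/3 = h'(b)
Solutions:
 h(b) = C1 - 7*exp(-9*b/7)/27


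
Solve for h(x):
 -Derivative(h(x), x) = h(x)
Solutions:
 h(x) = C1*exp(-x)


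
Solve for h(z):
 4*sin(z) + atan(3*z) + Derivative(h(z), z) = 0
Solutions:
 h(z) = C1 - z*atan(3*z) + log(9*z^2 + 1)/6 + 4*cos(z)


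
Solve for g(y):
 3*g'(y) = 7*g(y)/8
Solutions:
 g(y) = C1*exp(7*y/24)


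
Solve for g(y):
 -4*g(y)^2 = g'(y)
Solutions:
 g(y) = 1/(C1 + 4*y)


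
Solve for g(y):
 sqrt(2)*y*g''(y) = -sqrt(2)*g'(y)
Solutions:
 g(y) = C1 + C2*log(y)


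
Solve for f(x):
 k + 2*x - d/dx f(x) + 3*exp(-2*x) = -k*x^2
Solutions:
 f(x) = C1 + k*x^3/3 + k*x + x^2 - 3*exp(-2*x)/2


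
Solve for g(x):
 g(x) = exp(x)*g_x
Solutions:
 g(x) = C1*exp(-exp(-x))


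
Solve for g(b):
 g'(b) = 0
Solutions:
 g(b) = C1


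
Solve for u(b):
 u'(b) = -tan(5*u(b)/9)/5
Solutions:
 u(b) = -9*asin(C1*exp(-b/9))/5 + 9*pi/5
 u(b) = 9*asin(C1*exp(-b/9))/5


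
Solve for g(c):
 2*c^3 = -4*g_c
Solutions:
 g(c) = C1 - c^4/8


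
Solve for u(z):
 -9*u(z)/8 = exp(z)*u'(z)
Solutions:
 u(z) = C1*exp(9*exp(-z)/8)


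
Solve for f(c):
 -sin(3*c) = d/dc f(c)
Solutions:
 f(c) = C1 + cos(3*c)/3


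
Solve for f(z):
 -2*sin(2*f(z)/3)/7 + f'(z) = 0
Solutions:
 -2*z/7 + 3*log(cos(2*f(z)/3) - 1)/4 - 3*log(cos(2*f(z)/3) + 1)/4 = C1


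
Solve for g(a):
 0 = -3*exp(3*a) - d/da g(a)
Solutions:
 g(a) = C1 - exp(3*a)


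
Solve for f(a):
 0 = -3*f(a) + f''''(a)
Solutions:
 f(a) = C1*exp(-3^(1/4)*a) + C2*exp(3^(1/4)*a) + C3*sin(3^(1/4)*a) + C4*cos(3^(1/4)*a)


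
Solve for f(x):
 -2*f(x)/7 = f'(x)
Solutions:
 f(x) = C1*exp(-2*x/7)


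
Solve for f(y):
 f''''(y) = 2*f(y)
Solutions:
 f(y) = C1*exp(-2^(1/4)*y) + C2*exp(2^(1/4)*y) + C3*sin(2^(1/4)*y) + C4*cos(2^(1/4)*y)


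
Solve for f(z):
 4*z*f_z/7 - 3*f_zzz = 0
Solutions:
 f(z) = C1 + Integral(C2*airyai(42^(2/3)*z/21) + C3*airybi(42^(2/3)*z/21), z)


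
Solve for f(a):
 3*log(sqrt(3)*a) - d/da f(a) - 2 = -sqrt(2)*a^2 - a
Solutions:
 f(a) = C1 + sqrt(2)*a^3/3 + a^2/2 + 3*a*log(a) - 5*a + 3*a*log(3)/2


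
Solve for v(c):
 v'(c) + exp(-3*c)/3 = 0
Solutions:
 v(c) = C1 + exp(-3*c)/9


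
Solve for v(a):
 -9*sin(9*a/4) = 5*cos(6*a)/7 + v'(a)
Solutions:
 v(a) = C1 - 5*sin(6*a)/42 + 4*cos(9*a/4)


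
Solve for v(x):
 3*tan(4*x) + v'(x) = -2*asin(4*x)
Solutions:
 v(x) = C1 - 2*x*asin(4*x) - sqrt(1 - 16*x^2)/2 + 3*log(cos(4*x))/4


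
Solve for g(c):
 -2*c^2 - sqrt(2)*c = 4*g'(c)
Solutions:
 g(c) = C1 - c^3/6 - sqrt(2)*c^2/8


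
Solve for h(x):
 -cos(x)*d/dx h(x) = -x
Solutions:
 h(x) = C1 + Integral(x/cos(x), x)


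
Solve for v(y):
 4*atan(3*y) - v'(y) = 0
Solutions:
 v(y) = C1 + 4*y*atan(3*y) - 2*log(9*y^2 + 1)/3


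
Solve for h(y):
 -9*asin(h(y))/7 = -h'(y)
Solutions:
 Integral(1/asin(_y), (_y, h(y))) = C1 + 9*y/7


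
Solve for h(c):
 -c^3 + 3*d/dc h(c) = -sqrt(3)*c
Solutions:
 h(c) = C1 + c^4/12 - sqrt(3)*c^2/6


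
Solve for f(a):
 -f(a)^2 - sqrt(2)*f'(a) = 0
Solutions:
 f(a) = 2/(C1 + sqrt(2)*a)


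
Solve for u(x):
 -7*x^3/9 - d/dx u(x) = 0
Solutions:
 u(x) = C1 - 7*x^4/36


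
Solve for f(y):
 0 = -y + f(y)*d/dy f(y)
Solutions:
 f(y) = -sqrt(C1 + y^2)
 f(y) = sqrt(C1 + y^2)


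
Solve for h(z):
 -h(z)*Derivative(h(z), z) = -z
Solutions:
 h(z) = -sqrt(C1 + z^2)
 h(z) = sqrt(C1 + z^2)


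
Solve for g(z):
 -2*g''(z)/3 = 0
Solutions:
 g(z) = C1 + C2*z


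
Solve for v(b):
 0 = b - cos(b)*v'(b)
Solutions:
 v(b) = C1 + Integral(b/cos(b), b)


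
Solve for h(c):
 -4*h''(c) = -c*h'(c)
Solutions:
 h(c) = C1 + C2*erfi(sqrt(2)*c/4)


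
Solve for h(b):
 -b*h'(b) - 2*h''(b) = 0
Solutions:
 h(b) = C1 + C2*erf(b/2)


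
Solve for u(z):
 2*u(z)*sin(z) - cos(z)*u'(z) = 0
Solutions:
 u(z) = C1/cos(z)^2


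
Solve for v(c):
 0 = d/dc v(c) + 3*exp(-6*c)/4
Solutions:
 v(c) = C1 + exp(-6*c)/8


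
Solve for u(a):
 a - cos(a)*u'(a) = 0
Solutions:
 u(a) = C1 + Integral(a/cos(a), a)


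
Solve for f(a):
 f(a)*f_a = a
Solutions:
 f(a) = -sqrt(C1 + a^2)
 f(a) = sqrt(C1 + a^2)


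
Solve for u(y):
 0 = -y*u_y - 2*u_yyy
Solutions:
 u(y) = C1 + Integral(C2*airyai(-2^(2/3)*y/2) + C3*airybi(-2^(2/3)*y/2), y)


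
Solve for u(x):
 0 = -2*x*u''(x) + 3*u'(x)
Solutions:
 u(x) = C1 + C2*x^(5/2)


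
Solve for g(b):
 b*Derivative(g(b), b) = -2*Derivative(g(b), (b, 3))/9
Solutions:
 g(b) = C1 + Integral(C2*airyai(-6^(2/3)*b/2) + C3*airybi(-6^(2/3)*b/2), b)


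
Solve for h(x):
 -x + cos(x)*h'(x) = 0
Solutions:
 h(x) = C1 + Integral(x/cos(x), x)


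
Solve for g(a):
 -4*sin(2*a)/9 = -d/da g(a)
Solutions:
 g(a) = C1 - 2*cos(2*a)/9
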